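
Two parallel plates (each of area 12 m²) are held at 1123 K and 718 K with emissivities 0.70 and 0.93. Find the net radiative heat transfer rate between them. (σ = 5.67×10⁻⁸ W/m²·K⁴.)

Q ≈ 5.99×10^5 W

For two large parallel gray plates, q = σ(T₁⁴ − T₂⁴) / (1/ε₁ + 1/ε₂ − 1).
1/ε₁ + 1/ε₂ − 1 = 1/0.70 + 1/0.93 − 1 = 1.504.
T₁⁴ − T₂⁴ = 1.59×10^12 − 2.66×10^11 = 1.32×10^12 K⁴.
q = 5.67×10⁻⁸ × 1.32×10^12 / 1.504 = 49900 W/m².
Q = q·A = 49900 × 12 = 5.99×10^5 W.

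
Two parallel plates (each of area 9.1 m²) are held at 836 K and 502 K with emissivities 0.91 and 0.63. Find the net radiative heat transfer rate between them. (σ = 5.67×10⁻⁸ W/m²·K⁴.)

Q ≈ 1.30×10^5 W

For two large parallel gray plates, q = σ(T₁⁴ − T₂⁴) / (1/ε₁ + 1/ε₂ − 1).
1/ε₁ + 1/ε₂ − 1 = 1/0.91 + 1/0.63 − 1 = 1.686.
T₁⁴ − T₂⁴ = 4.88×10^11 − 6.35×10^10 = 4.25×10^11 K⁴.
q = 5.67×10⁻⁸ × 4.25×10^11 / 1.686 = 14300 W/m².
Q = q·A = 14300 × 9.1 = 1.30×10^5 W.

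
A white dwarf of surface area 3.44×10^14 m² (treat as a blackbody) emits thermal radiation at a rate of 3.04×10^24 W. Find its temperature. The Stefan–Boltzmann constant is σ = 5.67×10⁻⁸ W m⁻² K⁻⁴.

T ≈ 19900 K

From P = σAT⁴, T = (P / σA)^(1/4) = (3.04×10^24 / (5.67×10⁻⁸ × 3.44×10^14))^(1/4).
T = (1.56×10^17)^(1/4) = 19900 K.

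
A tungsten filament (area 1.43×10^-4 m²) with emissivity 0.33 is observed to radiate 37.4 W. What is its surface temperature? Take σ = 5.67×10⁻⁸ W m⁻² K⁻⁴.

T ≈ 1930 K

From P = εσAT⁴, T = (P / εσA)^(1/4) = (37.4 / (0.33 × 5.67×10⁻⁸ × 1.43×10^-4))^(1/4).
T = (1.40×10^13)^(1/4) = 1930 K.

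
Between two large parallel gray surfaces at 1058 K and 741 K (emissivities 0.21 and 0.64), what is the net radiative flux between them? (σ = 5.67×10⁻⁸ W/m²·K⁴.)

For two large parallel gray plates, q = σ(T₁⁴ − T₂⁴) / (1/ε₁ + 1/ε₂ − 1).
1/ε₁ + 1/ε₂ − 1 = 1/0.21 + 1/0.64 − 1 = 5.324.
T₁⁴ − T₂⁴ = 1.25×10^12 − 3.01×10^11 = 9.51×10^11 K⁴.
q = 5.67×10⁻⁸ × 9.51×10^11 / 5.324 = 10100 W/m².

q ≈ 10100 W/m²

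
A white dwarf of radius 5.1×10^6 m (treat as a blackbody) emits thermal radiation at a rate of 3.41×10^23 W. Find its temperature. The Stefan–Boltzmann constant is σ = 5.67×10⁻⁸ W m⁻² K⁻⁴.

A = 4πr² = 4π × (5.1×10^6)² = 3.27×10^14 m².
From P = σAT⁴, T = (P / σA)^(1/4) = (3.41×10^23 / (5.67×10⁻⁸ × 3.27×10^14))^(1/4).
T = (1.84×10^16)^(1/4) = 11600 K.

T ≈ 11600 K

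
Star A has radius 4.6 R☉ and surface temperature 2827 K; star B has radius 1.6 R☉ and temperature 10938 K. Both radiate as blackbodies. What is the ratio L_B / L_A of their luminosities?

L = 4πR²σT⁴ ∝ R²T⁴, so L_B/L_A = (1.6/4.6)² × (10938/2827)⁴ = 0.121 × 224 = 27.1.

L_B/L_A ≈ 27.1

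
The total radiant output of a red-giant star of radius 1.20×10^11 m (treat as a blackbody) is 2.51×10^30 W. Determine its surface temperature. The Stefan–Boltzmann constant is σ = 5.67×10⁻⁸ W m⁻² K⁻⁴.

T ≈ 3950 K

A = 4πr² = 4π × (1.20×10^11)² = 1.81×10^23 m².
From P = σAT⁴, T = (P / σA)^(1/4) = (2.51×10^30 / (5.67×10⁻⁸ × 1.81×10^23))^(1/4).
T = (2.45×10^14)^(1/4) = 3950 K.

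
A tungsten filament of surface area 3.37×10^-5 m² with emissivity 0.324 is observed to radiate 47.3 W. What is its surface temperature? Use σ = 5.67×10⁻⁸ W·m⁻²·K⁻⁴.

From P = εσAT⁴, T = (P / εσA)^(1/4) = (47.3 / (0.324 × 5.67×10⁻⁸ × 3.37×10^-5))^(1/4).
T = (7.64×10^13)^(1/4) = 2960 K.

T ≈ 2960 K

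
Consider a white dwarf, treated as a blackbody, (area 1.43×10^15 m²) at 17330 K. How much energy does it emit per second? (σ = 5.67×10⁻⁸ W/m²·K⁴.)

P = σAT⁴ = 5.67×10⁻⁸ × 1.43×10^15 × (17330)⁴ = 5.67×10⁻⁸ × 1.43×10^15 × 9.02×10^16.
P = 7.31×10^24 W.

P ≈ 7.31×10^24 W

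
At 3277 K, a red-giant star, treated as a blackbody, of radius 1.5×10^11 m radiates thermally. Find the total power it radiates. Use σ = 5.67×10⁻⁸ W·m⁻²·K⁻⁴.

P ≈ 1.85×10^30 W

A = 4πr² = 4π × (1.5×10^11)² = 2.83×10^23 m².
P = σAT⁴ = 5.67×10⁻⁸ × 2.83×10^23 × (3277)⁴ = 5.67×10⁻⁸ × 2.83×10^23 × 1.15×10^14.
P = 1.85×10^30 W.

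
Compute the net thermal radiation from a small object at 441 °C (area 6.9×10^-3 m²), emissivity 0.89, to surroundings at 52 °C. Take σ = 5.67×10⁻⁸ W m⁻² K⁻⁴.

Convert: 441 °C = 714 K; 52 °C = 325 K.
Q = εσA(T⁴ − T_s⁴). T⁴ − T_s⁴ = (714)⁴ − (325)⁴ = 2.60×10^11 − 1.12×10^10 = 2.49×10^11 K⁴.
Q = 0.89 × 5.67×10⁻⁸ × 6.90×10^-3 × 2.49×10^11 = 86.6 W.

Q ≈ 86.6 W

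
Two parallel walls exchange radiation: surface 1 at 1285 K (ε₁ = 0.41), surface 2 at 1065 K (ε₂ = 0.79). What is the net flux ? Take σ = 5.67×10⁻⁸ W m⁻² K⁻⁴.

For two large parallel gray plates, q = σ(T₁⁴ − T₂⁴) / (1/ε₁ + 1/ε₂ − 1).
1/ε₁ + 1/ε₂ − 1 = 1/0.41 + 1/0.79 − 1 = 2.705.
T₁⁴ − T₂⁴ = 2.73×10^12 − 1.29×10^12 = 1.44×10^12 K⁴.
q = 5.67×10⁻⁸ × 1.44×10^12 / 2.705 = 30200 W/m².

q ≈ 30200 W/m²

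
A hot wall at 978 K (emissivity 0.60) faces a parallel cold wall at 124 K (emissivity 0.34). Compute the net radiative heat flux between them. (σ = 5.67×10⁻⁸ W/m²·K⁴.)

q ≈ 14400 W/m²

For two large parallel gray plates, q = σ(T₁⁴ − T₂⁴) / (1/ε₁ + 1/ε₂ − 1).
1/ε₁ + 1/ε₂ − 1 = 1/0.60 + 1/0.34 − 1 = 3.608.
T₁⁴ − T₂⁴ = 9.15×10^11 − 2.36×10^8 = 9.15×10^11 K⁴.
q = 5.67×10⁻⁸ × 9.15×10^11 / 3.608 = 14400 W/m².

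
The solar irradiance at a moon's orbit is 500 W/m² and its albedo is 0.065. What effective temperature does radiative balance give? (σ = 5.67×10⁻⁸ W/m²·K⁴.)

Power absorbed = (1−a)S·πR²; power emitted = 4πR²σT⁴. Equating and cancelling πR²:
T = ((1−a)S / 4σ)^(1/4) = (468 / (4 × 5.67×10⁻⁸))^(1/4) = (2.06×10^9)^(1/4).
T = 213 K.

T ≈ 213 K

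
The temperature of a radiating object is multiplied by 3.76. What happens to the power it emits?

factor ≈ 200

P ∝ T⁴, so the power scales as (3.76)⁴ = 200.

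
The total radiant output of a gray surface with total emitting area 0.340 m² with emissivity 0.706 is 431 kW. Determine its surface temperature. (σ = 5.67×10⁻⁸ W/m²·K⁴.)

T ≈ 2370 K

From P = εσAT⁴, T = (P / εσA)^(1/4) = (4.31×10^5 / (0.706 × 5.67×10⁻⁸ × 0.340))^(1/4).
T = (3.17×10^13)^(1/4) = 2370 K.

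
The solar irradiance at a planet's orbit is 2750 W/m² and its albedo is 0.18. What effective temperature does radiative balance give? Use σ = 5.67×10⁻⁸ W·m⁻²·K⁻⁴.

Power absorbed = (1−a)S·πR²; power emitted = 4πR²σT⁴. Equating and cancelling πR²:
T = ((1−a)S / 4σ)^(1/4) = (2260 / (4 × 5.67×10⁻⁸))^(1/4) = (9.94×10^9)^(1/4).
T = 316 K.

T ≈ 316 K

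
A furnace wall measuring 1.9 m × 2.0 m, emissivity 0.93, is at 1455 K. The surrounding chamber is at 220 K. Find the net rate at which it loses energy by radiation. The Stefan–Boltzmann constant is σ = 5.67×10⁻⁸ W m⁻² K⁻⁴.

Q ≈ 8.98×10^5 W

A = 1.9 × 2.0 = 3.80 m².
Q = εσA(T⁴ − T_s⁴). T⁴ − T_s⁴ = (1455)⁴ − (220)⁴ = 4.48×10^12 − 2.34×10^9 = 4.48×10^12 K⁴.
Q = 0.93 × 5.67×10⁻⁸ × 3.80 × 4.48×10^12 = 8.98×10^5 W.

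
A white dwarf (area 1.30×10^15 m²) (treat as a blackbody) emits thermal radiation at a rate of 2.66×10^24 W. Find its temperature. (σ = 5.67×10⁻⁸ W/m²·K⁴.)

From P = σAT⁴, T = (P / σA)^(1/4) = (2.66×10^24 / (5.67×10⁻⁸ × 1.30×10^15))^(1/4).
T = (3.61×10^16)^(1/4) = 13800 K.

T ≈ 13800 K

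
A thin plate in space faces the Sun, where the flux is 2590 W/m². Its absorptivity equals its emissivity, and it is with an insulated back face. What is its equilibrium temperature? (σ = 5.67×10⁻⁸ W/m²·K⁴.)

Absorbed flux αS = emitted flux εσT⁴ (one radiating face); with α = ε, T = (S/σ)^(1/4).
T = (2590 / 5.67×10⁻⁸)^(1/4) = (4.57×10^10)^(1/4).
T = 462 K.

T ≈ 462 K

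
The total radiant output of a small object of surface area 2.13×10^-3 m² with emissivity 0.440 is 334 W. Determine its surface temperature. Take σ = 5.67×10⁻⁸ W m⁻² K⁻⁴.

T ≈ 1580 K

From P = εσAT⁴, T = (P / εσA)^(1/4) = (334 / (0.440 × 5.67×10⁻⁸ × 2.13×10^-3))^(1/4).
T = (6.29×10^12)^(1/4) = 1580 K.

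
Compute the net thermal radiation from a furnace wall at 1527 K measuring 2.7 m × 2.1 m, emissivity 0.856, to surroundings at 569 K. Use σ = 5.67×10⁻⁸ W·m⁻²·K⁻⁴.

A = 2.7 × 2.1 = 5.67 m².
Q = εσA(T⁴ − T_s⁴). T⁴ − T_s⁴ = (1527)⁴ − (569)⁴ = 5.44×10^12 − 1.05×10^11 = 5.33×10^12 K⁴.
Q = 0.856 × 5.67×10⁻⁸ × 5.67 × 5.33×10^12 = 1.47×10^6 W.

Q ≈ 1.47×10^6 W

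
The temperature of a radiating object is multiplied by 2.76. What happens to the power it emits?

factor ≈ 58.0

P ∝ T⁴, so the power scales as (2.76)⁴ = 58.0.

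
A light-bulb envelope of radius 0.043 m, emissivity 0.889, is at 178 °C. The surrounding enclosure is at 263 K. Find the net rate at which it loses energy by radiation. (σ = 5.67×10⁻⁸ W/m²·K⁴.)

A = 4πr² = 4π × (0.043)² = 0.0232 m².
Convert: 178 °C = 451 K.
Q = εσA(T⁴ − T_s⁴). T⁴ − T_s⁴ = (451)⁴ − (263)⁴ = 4.14×10^10 − 4.78×10^9 = 3.66×10^10 K⁴.
Q = 0.889 × 5.67×10⁻⁸ × 0.0232 × 3.66×10^10 = 42.9 W.

Q ≈ 42.9 W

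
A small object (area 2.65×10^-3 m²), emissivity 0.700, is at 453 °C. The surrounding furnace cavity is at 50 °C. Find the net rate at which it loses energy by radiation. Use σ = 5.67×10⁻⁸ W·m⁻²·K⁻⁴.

Q ≈ 28.1 W

Convert: 453 °C = 726 K; 50 °C = 323 K.
Q = εσA(T⁴ − T_s⁴). T⁴ − T_s⁴ = (726)⁴ − (323)⁴ = 2.78×10^11 − 1.09×10^10 = 2.67×10^11 K⁴.
Q = 0.700 × 5.67×10⁻⁸ × 2.65×10^-3 × 2.67×10^11 = 28.1 W.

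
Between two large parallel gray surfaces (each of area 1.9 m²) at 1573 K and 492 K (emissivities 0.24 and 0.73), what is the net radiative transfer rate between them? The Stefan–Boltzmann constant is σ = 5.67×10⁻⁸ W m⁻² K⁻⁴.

For two large parallel gray plates, q = σ(T₁⁴ − T₂⁴) / (1/ε₁ + 1/ε₂ − 1).
1/ε₁ + 1/ε₂ − 1 = 1/0.24 + 1/0.73 − 1 = 4.537.
T₁⁴ − T₂⁴ = 6.12×10^12 − 5.86×10^10 = 6.06×10^12 K⁴.
q = 5.67×10⁻⁸ × 6.06×10^12 / 4.537 = 75800 W/m².
Q = q·A = 75800 × 1.9 = 1.44×10^5 W.

Q ≈ 1.44×10^5 W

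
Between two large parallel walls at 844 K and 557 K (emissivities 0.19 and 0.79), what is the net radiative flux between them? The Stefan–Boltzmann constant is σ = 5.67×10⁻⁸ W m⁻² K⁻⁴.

For two large parallel gray plates, q = σ(T₁⁴ − T₂⁴) / (1/ε₁ + 1/ε₂ − 1).
1/ε₁ + 1/ε₂ − 1 = 1/0.19 + 1/0.79 − 1 = 5.529.
T₁⁴ − T₂⁴ = 5.07×10^11 − 9.63×10^10 = 4.11×10^11 K⁴.
q = 5.67×10⁻⁸ × 4.11×10^11 / 5.529 = 4220 W/m².

q ≈ 4220 W/m²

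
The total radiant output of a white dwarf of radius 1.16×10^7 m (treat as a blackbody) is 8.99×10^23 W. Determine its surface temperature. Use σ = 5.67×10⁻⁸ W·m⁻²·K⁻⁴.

A = 4πr² = 4π × (1.16×10^7)² = 1.69×10^15 m².
From P = σAT⁴, T = (P / σA)^(1/4) = (8.99×10^23 / (5.67×10⁻⁸ × 1.69×10^15))^(1/4).
T = (9.38×10^15)^(1/4) = 9840 K.

T ≈ 9840 K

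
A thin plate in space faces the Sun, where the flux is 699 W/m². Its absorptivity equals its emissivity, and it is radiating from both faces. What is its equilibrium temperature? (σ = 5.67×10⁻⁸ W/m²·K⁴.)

Absorbed flux αS = emitted flux 2εσT⁴ per unit area; with α = ε this gives T = (S/2σ)^(1/4).
T = (699 / (2 × 5.67×10⁻⁸))^(1/4) = (6.16×10^9)^(1/4).
T = 280 K.

T ≈ 280 K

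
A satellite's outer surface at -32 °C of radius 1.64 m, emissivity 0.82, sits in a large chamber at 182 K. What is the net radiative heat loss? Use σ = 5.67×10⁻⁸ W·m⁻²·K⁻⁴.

A = 4πr² = 4π × (1.64)² = 33.8 m².
Convert: -32 °C = 241 K.
Q = εσA(T⁴ − T_s⁴). T⁴ − T_s⁴ = (241)⁴ − (182)⁴ = 3.37×10^9 − 1.10×10^9 = 2.28×10^9 K⁴.
Q = 0.82 × 5.67×10⁻⁸ × 33.8 × 2.28×10^9 = 3580 W.

Q ≈ 3580 W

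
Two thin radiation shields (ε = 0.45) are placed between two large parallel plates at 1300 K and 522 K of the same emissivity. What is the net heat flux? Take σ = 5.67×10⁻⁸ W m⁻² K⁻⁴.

q ≈ 15300 W/m²

Each of the 3 gaps contributes resistance (2/ε − 1) = 2/0.45 − 1 = 3.444; total = 10.33.
q = σ(T₁⁴ − T₂⁴) / 10.33 = 5.67×10⁻⁸ × 2.78×10^12 / 10.33 = 15300 W/m².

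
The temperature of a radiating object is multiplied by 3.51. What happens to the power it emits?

P ∝ T⁴, so the power scales as (3.51)⁴ = 152.

factor ≈ 152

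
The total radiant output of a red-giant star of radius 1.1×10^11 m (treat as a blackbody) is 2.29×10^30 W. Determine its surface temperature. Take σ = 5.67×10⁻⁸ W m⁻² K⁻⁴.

T ≈ 4040 K

A = 4πr² = 4π × (1.1×10^11)² = 1.52×10^23 m².
From P = σAT⁴, T = (P / σA)^(1/4) = (2.29×10^30 / (5.67×10⁻⁸ × 1.52×10^23))^(1/4).
T = (2.66×10^14)^(1/4) = 4040 K.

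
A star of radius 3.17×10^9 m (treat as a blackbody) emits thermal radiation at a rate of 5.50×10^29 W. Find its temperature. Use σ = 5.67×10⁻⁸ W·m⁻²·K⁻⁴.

A = 4πr² = 4π × (3.17×10^9)² = 1.26×10^20 m².
From P = σAT⁴, T = (P / σA)^(1/4) = (5.50×10^29 / (5.67×10⁻⁸ × 1.26×10^20))^(1/4).
T = (7.68×10^16)^(1/4) = 16600 K.

T ≈ 16600 K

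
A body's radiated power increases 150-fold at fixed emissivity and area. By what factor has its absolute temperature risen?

P ∝ T⁴ ⇒ T ∝ P^(1/4), so T scales by (150)^(1/4) = 3.50.

factor ≈ 3.50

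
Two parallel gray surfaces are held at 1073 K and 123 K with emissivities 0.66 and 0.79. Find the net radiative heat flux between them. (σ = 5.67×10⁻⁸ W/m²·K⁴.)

For two large parallel gray plates, q = σ(T₁⁴ − T₂⁴) / (1/ε₁ + 1/ε₂ − 1).
1/ε₁ + 1/ε₂ − 1 = 1/0.66 + 1/0.79 − 1 = 1.781.
T₁⁴ − T₂⁴ = 1.33×10^12 − 2.29×10^8 = 1.33×10^12 K⁴.
q = 5.67×10⁻⁸ × 1.33×10^12 / 1.781 = 42200 W/m².

q ≈ 42200 W/m²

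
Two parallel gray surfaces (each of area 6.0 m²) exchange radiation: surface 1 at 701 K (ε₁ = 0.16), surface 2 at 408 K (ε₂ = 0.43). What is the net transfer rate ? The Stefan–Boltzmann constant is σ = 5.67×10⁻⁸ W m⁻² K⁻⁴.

For two large parallel gray plates, q = σ(T₁⁴ − T₂⁴) / (1/ε₁ + 1/ε₂ − 1).
1/ε₁ + 1/ε₂ − 1 = 1/0.16 + 1/0.43 − 1 = 7.576.
T₁⁴ − T₂⁴ = 2.41×10^11 − 2.77×10^10 = 2.14×10^11 K⁴.
q = 5.67×10⁻⁸ × 2.14×10^11 / 7.576 = 1600 W/m².
Q = q·A = 1600 × 6.0 = 9600 W.

Q ≈ 9600 W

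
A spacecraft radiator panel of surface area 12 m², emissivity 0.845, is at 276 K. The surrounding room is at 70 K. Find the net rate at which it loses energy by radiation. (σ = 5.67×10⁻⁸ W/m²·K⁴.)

Q ≈ 3320 W

Q = εσA(T⁴ − T_s⁴). T⁴ − T_s⁴ = (276)⁴ − (70)⁴ = 5.80×10^9 − 2.40×10^7 = 5.78×10^9 K⁴.
Q = 0.845 × 5.67×10⁻⁸ × 12.0 × 5.78×10^9 = 3320 W.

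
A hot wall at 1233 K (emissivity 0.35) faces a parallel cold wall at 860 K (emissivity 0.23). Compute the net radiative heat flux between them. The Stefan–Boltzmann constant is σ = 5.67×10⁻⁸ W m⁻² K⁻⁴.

q ≈ 16100 W/m²

For two large parallel gray plates, q = σ(T₁⁴ − T₂⁴) / (1/ε₁ + 1/ε₂ − 1).
1/ε₁ + 1/ε₂ − 1 = 1/0.35 + 1/0.23 − 1 = 6.205.
T₁⁴ − T₂⁴ = 2.31×10^12 − 5.47×10^11 = 1.76×10^12 K⁴.
q = 5.67×10⁻⁸ × 1.76×10^12 / 6.205 = 16100 W/m².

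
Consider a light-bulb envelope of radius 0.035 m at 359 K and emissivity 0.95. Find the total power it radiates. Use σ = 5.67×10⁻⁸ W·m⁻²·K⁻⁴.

P ≈ 13.8 W

A = 4πr² = 4π × (0.035)² = 0.0154 m².
P = εσAT⁴ = 0.95 × 5.67×10⁻⁸ × 0.0154 × (359)⁴ = 0.95 × 5.67×10⁻⁸ × 0.0154 × 1.66×10^10.
P = 13.8 W.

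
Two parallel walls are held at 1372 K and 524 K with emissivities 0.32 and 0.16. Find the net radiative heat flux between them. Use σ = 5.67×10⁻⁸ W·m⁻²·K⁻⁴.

q ≈ 23500 W/m²

For two large parallel gray plates, q = σ(T₁⁴ − T₂⁴) / (1/ε₁ + 1/ε₂ − 1).
1/ε₁ + 1/ε₂ − 1 = 1/0.32 + 1/0.16 − 1 = 8.375.
T₁⁴ − T₂⁴ = 3.54×10^12 − 7.54×10^10 = 3.47×10^12 K⁴.
q = 5.67×10⁻⁸ × 3.47×10^12 / 8.375 = 23500 W/m².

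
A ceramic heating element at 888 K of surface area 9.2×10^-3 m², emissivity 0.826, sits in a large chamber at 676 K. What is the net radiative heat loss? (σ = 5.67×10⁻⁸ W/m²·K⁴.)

Q = εσA(T⁴ − T_s⁴). T⁴ − T_s⁴ = (888)⁴ − (676)⁴ = 6.22×10^11 − 2.09×10^11 = 4.13×10^11 K⁴.
Q = 0.826 × 5.67×10⁻⁸ × 9.20×10^-3 × 4.13×10^11 = 178 W.

Q ≈ 178 W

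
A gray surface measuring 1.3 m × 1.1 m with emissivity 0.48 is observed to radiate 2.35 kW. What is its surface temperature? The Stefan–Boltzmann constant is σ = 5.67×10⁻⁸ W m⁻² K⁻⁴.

A = 1.3 × 1.1 = 1.43 m².
From P = εσAT⁴, T = (P / εσA)^(1/4) = (2350 / (0.48 × 5.67×10⁻⁸ × 1.43))^(1/4).
T = (6.04×10^10)^(1/4) = 496 K.

T ≈ 496 K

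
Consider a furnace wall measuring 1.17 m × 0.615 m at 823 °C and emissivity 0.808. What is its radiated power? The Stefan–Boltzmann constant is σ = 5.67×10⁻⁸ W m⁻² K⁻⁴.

A = 1.17 × 0.615 = 0.720 m².
823 °C = 1096 K.
Stefan–Boltzmann: P = εσAT⁴ = 0.808 × 5.67×10⁻⁸ × 0.720 × (1096)⁴ = 0.808 × 5.67×10⁻⁸ × 0.720 × 1.44×10^12.
P = 47600 W.

P ≈ 47600 W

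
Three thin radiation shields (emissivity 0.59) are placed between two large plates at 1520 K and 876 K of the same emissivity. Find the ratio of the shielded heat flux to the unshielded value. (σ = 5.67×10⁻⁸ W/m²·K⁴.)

With N identical shields there are N+1 = 4 gaps in series, each with the same radiative resistance, so the flux falls to 1/(N+1) of its unshielded value.

ratio ≈ 0.250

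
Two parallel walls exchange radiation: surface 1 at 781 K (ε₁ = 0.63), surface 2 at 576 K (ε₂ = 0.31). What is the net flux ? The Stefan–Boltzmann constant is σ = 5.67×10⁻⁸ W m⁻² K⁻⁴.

For two large parallel gray plates, q = σ(T₁⁴ − T₂⁴) / (1/ε₁ + 1/ε₂ − 1).
1/ε₁ + 1/ε₂ − 1 = 1/0.63 + 1/0.31 − 1 = 3.813.
T₁⁴ − T₂⁴ = 3.72×10^11 − 1.10×10^11 = 2.62×10^11 K⁴.
q = 5.67×10⁻⁸ × 2.62×10^11 / 3.813 = 3900 W/m².

q ≈ 3900 W/m²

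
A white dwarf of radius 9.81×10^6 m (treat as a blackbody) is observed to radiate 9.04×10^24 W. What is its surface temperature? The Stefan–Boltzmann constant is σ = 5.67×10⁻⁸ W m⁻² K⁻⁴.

T ≈ 19100 K

A = 4πr² = 4π × (9.81×10^6)² = 1.21×10^15 m².
From P = σAT⁴, T = (P / σA)^(1/4) = (9.04×10^24 / (5.67×10⁻⁸ × 1.21×10^15))^(1/4).
T = (1.32×10^17)^(1/4) = 19100 K.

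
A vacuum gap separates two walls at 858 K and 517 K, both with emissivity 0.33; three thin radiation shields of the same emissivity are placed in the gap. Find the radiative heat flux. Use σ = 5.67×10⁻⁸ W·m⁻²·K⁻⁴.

Each of the 4 gaps contributes resistance (2/ε − 1) = 2/0.33 − 1 = 5.061; total = 20.24.
q = σ(T₁⁴ − T₂⁴) / 20.24 = 5.67×10⁻⁸ × 4.70×10^11 / 20.24 = 1320 W/m².

q ≈ 1320 W/m²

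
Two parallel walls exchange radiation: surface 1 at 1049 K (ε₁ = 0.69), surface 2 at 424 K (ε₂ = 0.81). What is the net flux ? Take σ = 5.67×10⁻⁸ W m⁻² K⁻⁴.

For two large parallel gray plates, q = σ(T₁⁴ − T₂⁴) / (1/ε₁ + 1/ε₂ − 1).
1/ε₁ + 1/ε₂ − 1 = 1/0.69 + 1/0.81 − 1 = 1.684.
T₁⁴ − T₂⁴ = 1.21×10^12 − 3.23×10^10 = 1.18×10^12 K⁴.
q = 5.67×10⁻⁸ × 1.18×10^12 / 1.684 = 39700 W/m².

q ≈ 39700 W/m²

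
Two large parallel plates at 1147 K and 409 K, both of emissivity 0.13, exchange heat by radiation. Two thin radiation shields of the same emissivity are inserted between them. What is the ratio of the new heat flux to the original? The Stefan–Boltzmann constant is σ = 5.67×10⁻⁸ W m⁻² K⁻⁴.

With N identical shields there are N+1 = 3 gaps in series, each with the same radiative resistance, so the flux falls to 1/(N+1) of its unshielded value.

ratio ≈ 0.333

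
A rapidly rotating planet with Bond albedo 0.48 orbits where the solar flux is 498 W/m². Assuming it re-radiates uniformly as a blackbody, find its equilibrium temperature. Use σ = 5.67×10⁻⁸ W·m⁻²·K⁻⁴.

Power absorbed = (1−a)S·πR²; power emitted = 4πR²σT⁴. Equating and cancelling πR²:
T = ((1−a)S / 4σ)^(1/4) = (259 / (4 × 5.67×10⁻⁸))^(1/4) = (1.14×10^9)^(1/4).
T = 184 K.

T ≈ 184 K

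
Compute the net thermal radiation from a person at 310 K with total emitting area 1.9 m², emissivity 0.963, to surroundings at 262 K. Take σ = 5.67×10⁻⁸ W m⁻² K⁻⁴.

Q = εσA(T⁴ − T_s⁴). T⁴ − T_s⁴ = (310)⁴ − (262)⁴ = 9.24×10^9 − 4.71×10^9 = 4.52×10^9 K⁴.
Q = 0.963 × 5.67×10⁻⁸ × 1.90 × 4.52×10^9 = 469 W.

Q ≈ 469 W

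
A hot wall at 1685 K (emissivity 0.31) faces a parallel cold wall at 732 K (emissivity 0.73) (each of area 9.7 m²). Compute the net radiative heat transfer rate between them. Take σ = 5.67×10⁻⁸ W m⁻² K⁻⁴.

Q ≈ 1.19×10^6 W

For two large parallel gray plates, q = σ(T₁⁴ − T₂⁴) / (1/ε₁ + 1/ε₂ − 1).
1/ε₁ + 1/ε₂ − 1 = 1/0.31 + 1/0.73 − 1 = 3.596.
T₁⁴ − T₂⁴ = 8.06×10^12 − 2.87×10^11 = 7.77×10^12 K⁴.
q = 5.67×10⁻⁸ × 7.77×10^12 / 3.596 = 1.23×10^5 W/m².
Q = q·A = 1.23×10^5 × 9.7 = 1.19×10^6 W.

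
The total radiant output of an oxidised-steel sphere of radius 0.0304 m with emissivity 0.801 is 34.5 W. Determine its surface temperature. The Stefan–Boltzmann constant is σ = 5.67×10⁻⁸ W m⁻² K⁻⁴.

T ≈ 506 K

A = 4πr² = 4π × (0.0304)² = 0.0116 m².
From P = εσAT⁴, T = (P / εσA)^(1/4) = (34.5 / (0.801 × 5.67×10⁻⁸ × 0.0116))^(1/4).
T = (6.54×10^10)^(1/4) = 506 K.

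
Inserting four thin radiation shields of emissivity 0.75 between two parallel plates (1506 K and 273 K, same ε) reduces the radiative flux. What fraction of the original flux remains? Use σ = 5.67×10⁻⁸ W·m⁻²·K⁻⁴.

With N identical shields there are N+1 = 5 gaps in series, each with the same radiative resistance, so the flux falls to 1/(N+1) of its unshielded value.

ratio ≈ 0.200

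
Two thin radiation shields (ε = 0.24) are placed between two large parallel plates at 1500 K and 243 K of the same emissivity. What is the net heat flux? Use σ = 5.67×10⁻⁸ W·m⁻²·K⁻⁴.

Each of the 3 gaps contributes resistance (2/ε − 1) = 2/0.24 − 1 = 7.333; total = 22.00.
q = σ(T₁⁴ − T₂⁴) / 22.00 = 5.67×10⁻⁸ × 5.06×10^12 / 22.00 = 13000 W/m².

q ≈ 13000 W/m²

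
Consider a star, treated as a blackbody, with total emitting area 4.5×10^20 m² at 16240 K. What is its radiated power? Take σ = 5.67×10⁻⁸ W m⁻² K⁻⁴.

P ≈ 1.77×10^30 W

P = σAT⁴ = 5.67×10⁻⁸ × 4.50×10^20 × (16240)⁴ = 5.67×10⁻⁸ × 4.50×10^20 × 6.96×10^16.
P = 1.77×10^30 W.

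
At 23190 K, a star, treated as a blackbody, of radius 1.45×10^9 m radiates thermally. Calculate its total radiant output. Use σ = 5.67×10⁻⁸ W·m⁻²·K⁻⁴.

P ≈ 4.33×10^29 W

A = 4πr² = 4π × (1.45×10^9)² = 2.64×10^19 m².
P = σAT⁴ = 5.67×10⁻⁸ × 2.64×10^19 × (23190)⁴ = 5.67×10⁻⁸ × 2.64×10^19 × 2.89×10^17.
P = 4.33×10^29 W.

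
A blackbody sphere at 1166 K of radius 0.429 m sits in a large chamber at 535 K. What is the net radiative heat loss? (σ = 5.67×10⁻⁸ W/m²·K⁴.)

A = 4πr² = 4π × (0.429)² = 2.31 m².
Q = σA(T⁴ − T_s⁴). T⁴ − T_s⁴ = (1166)⁴ − (535)⁴ = 1.85×10^12 − 8.19×10^10 = 1.77×10^12 K⁴.
Q = 5.67×10⁻⁸ × 2.31 × 1.77×10^12 = 2.32×10^5 W.

Q ≈ 2.32×10^5 W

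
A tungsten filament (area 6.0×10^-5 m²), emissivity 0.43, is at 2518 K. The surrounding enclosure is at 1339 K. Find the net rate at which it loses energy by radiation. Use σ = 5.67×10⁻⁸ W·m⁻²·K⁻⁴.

Q ≈ 54.1 W

Q = εσA(T⁴ − T_s⁴). T⁴ − T_s⁴ = (2518)⁴ − (1339)⁴ = 4.02×10^13 − 3.21×10^12 = 3.70×10^13 K⁴.
Q = 0.43 × 5.67×10⁻⁸ × 6.00×10^-5 × 3.70×10^13 = 54.1 W.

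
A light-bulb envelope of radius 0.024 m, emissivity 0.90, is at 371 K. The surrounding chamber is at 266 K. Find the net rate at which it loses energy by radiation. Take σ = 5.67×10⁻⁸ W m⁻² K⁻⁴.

A = 4πr² = 4π × (0.024)² = 7.24×10^-3 m².
Q = εσA(T⁴ − T_s⁴). T⁴ − T_s⁴ = (371)⁴ − (266)⁴ = 1.89×10^10 − 5.01×10^9 = 1.39×10^10 K⁴.
Q = 0.90 × 5.67×10⁻⁸ × 7.24×10^-3 × 1.39×10^10 = 5.15 W.

Q ≈ 5.15 W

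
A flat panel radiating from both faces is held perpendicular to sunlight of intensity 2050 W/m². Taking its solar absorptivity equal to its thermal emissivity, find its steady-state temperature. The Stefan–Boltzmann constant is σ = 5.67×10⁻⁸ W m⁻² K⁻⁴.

Absorbed flux αS = emitted flux 2εσT⁴ per unit area; with α = ε this gives T = (S/2σ)^(1/4).
T = (2050 / (2 × 5.67×10⁻⁸))^(1/4) = (1.81×10^10)^(1/4).
T = 367 K.

T ≈ 367 K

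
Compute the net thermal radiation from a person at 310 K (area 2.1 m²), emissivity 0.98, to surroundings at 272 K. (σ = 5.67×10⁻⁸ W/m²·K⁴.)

Q = εσA(T⁴ − T_s⁴). T⁴ − T_s⁴ = (310)⁴ − (272)⁴ = 9.24×10^9 − 5.47×10^9 = 3.76×10^9 K⁴.
Q = 0.98 × 5.67×10⁻⁸ × 2.10 × 3.76×10^9 = 439 W.

Q ≈ 439 W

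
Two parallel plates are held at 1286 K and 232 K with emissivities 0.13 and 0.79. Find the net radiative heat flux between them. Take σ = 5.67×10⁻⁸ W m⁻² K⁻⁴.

q ≈ 19500 W/m²

For two large parallel gray plates, q = σ(T₁⁴ − T₂⁴) / (1/ε₁ + 1/ε₂ − 1).
1/ε₁ + 1/ε₂ − 1 = 1/0.13 + 1/0.79 − 1 = 7.958.
T₁⁴ − T₂⁴ = 2.74×10^12 − 2.90×10^9 = 2.73×10^12 K⁴.
q = 5.67×10⁻⁸ × 2.73×10^12 / 7.958 = 19500 W/m².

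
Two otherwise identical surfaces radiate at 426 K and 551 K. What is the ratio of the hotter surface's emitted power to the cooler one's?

P ∝ T⁴, so the ratio is (551/426)⁴ = (1.293)⁴ = 2.80.

ratio ≈ 2.80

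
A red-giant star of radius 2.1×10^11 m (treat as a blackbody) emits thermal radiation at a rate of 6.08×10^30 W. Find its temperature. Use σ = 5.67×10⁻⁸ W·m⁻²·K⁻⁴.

A = 4πr² = 4π × (2.1×10^11)² = 5.54×10^23 m².
From P = σAT⁴, T = (P / σA)^(1/4) = (6.08×10^30 / (5.67×10⁻⁸ × 5.54×10^23))^(1/4).
T = (1.93×10^14)^(1/4) = 3730 K.

T ≈ 3730 K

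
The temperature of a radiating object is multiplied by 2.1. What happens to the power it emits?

P ∝ T⁴, so the power scales as (2.1)⁴ = 19.4.

factor ≈ 19.4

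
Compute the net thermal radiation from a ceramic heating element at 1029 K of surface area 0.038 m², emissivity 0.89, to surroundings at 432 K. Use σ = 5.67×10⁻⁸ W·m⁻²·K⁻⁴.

Q ≈ 2080 W

Q = εσA(T⁴ − T_s⁴). T⁴ − T_s⁴ = (1029)⁴ − (432)⁴ = 1.12×10^12 − 3.48×10^10 = 1.09×10^12 K⁴.
Q = 0.89 × 5.67×10⁻⁸ × 0.0380 × 1.09×10^12 = 2080 W.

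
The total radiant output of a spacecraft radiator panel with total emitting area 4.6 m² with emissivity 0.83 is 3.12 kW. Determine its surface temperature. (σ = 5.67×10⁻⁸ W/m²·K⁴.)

T ≈ 346 K

From P = εσAT⁴, T = (P / εσA)^(1/4) = (3120 / (0.83 × 5.67×10⁻⁸ × 4.60))^(1/4).
T = (1.44×10^10)^(1/4) = 346 K.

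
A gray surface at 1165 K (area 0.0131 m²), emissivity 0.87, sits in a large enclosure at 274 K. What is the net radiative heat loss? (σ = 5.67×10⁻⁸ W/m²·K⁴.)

Q = εσA(T⁴ − T_s⁴). T⁴ − T_s⁴ = (1165)⁴ − (274)⁴ = 1.84×10^12 − 5.64×10^9 = 1.84×10^12 K⁴.
Q = 0.87 × 5.67×10⁻⁸ × 0.0131 × 1.84×10^12 = 1190 W.

Q ≈ 1190 W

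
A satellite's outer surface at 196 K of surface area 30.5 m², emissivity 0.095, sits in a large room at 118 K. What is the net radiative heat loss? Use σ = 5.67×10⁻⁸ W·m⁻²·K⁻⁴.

Q ≈ 211 W

Q = εσA(T⁴ − T_s⁴). T⁴ − T_s⁴ = (196)⁴ − (118)⁴ = 1.48×10^9 − 1.94×10^8 = 1.28×10^9 K⁴.
Q = 0.095 × 5.67×10⁻⁸ × 30.5 × 1.28×10^9 = 211 W.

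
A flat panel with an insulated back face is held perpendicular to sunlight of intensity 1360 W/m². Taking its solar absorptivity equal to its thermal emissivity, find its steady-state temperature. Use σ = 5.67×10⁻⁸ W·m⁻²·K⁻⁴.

Absorbed flux αS = emitted flux εσT⁴ (one radiating face); with α = ε, T = (S/σ)^(1/4).
T = (1360 / 5.67×10⁻⁸)^(1/4) = (2.40×10^10)^(1/4).
T = 394 K.

T ≈ 394 K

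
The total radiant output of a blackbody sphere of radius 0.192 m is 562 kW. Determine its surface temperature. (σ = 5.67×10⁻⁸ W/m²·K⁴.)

T ≈ 2150 K

A = 4πr² = 4π × (0.192)² = 0.463 m².
From P = σAT⁴, T = (P / σA)^(1/4) = (5.62×10^5 / (5.67×10⁻⁸ × 0.463))^(1/4).
T = (2.14×10^13)^(1/4) = 2150 K.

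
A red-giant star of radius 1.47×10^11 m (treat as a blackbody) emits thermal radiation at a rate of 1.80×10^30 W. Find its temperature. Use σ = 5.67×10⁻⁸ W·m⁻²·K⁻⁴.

A = 4πr² = 4π × (1.47×10^11)² = 2.72×10^23 m².
From P = σAT⁴, T = (P / σA)^(1/4) = (1.80×10^30 / (5.67×10⁻⁸ × 2.72×10^23))^(1/4).
T = (1.17×10^14)^(1/4) = 3290 K.

T ≈ 3290 K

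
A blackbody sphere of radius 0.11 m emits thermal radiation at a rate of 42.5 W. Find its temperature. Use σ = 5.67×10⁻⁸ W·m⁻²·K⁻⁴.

A = 4πr² = 4π × (0.11)² = 0.152 m².
From P = σAT⁴, T = (P / σA)^(1/4) = (42.5 / (5.67×10⁻⁸ × 0.152))^(1/4).
T = (4.93×10^9)^(1/4) = 265 K.

T ≈ 265 K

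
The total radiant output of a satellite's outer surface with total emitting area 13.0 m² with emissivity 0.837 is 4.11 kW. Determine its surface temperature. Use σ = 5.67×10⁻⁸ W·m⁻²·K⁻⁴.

From P = εσAT⁴, T = (P / εσA)^(1/4) = (4110 / (0.837 × 5.67×10⁻⁸ × 13.0))^(1/4).
T = (6.66×10^9)^(1/4) = 286 K.

T ≈ 286 K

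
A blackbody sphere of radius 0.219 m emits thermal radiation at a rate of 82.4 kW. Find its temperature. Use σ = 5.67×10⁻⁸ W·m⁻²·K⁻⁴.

A = 4πr² = 4π × (0.219)² = 0.603 m².
From P = σAT⁴, T = (P / σA)^(1/4) = (82400 / (5.67×10⁻⁸ × 0.603))^(1/4).
T = (2.41×10^12)^(1/4) = 1250 K.

T ≈ 1250 K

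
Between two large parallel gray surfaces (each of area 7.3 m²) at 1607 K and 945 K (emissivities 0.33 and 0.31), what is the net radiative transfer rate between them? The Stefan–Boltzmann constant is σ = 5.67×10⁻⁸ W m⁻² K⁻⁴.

For two large parallel gray plates, q = σ(T₁⁴ − T₂⁴) / (1/ε₁ + 1/ε₂ − 1).
1/ε₁ + 1/ε₂ − 1 = 1/0.33 + 1/0.31 − 1 = 5.256.
T₁⁴ − T₂⁴ = 6.67×10^12 − 7.97×10^11 = 5.87×10^12 K⁴.
q = 5.67×10⁻⁸ × 5.87×10^12 / 5.256 = 63300 W/m².
Q = q·A = 63300 × 7.3 = 4.62×10^5 W.

Q ≈ 4.62×10^5 W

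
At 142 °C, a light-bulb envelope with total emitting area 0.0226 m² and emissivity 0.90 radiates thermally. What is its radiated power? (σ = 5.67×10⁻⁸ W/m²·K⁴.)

142 °C = 415 K.
Stefan–Boltzmann: P = εσAT⁴ = 0.90 × 5.67×10⁻⁸ × 0.0226 × (415)⁴ = 0.90 × 5.67×10⁻⁸ × 0.0226 × 2.97×10^10.
P = 34.2 W.

P ≈ 34.2 W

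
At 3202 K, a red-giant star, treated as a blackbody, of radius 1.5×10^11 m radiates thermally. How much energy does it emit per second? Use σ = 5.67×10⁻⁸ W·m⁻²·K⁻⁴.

P ≈ 1.69×10^30 W

A = 4πr² = 4π × (1.5×10^11)² = 2.83×10^23 m².
P = σAT⁴ = 5.67×10⁻⁸ × 2.83×10^23 × (3202)⁴ = 5.67×10⁻⁸ × 2.83×10^23 × 1.05×10^14.
P = 1.69×10^30 W.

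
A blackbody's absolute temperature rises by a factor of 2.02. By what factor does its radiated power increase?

factor ≈ 16.6

P ∝ T⁴, so the power scales as (2.02)⁴ = 16.6.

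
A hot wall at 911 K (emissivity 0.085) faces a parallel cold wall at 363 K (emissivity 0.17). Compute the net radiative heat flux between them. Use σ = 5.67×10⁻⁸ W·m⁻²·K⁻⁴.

For two large parallel gray plates, q = σ(T₁⁴ − T₂⁴) / (1/ε₁ + 1/ε₂ − 1).
1/ε₁ + 1/ε₂ − 1 = 1/0.085 + 1/0.17 − 1 = 16.65.
T₁⁴ − T₂⁴ = 6.89×10^11 − 1.74×10^10 = 6.71×10^11 K⁴.
q = 5.67×10⁻⁸ × 6.71×10^11 / 16.65 = 2290 W/m².

q ≈ 2290 W/m²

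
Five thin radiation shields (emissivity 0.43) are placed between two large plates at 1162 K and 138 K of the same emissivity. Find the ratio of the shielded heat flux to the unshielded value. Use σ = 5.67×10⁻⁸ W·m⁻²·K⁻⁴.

With N identical shields there are N+1 = 6 gaps in series, each with the same radiative resistance, so the flux falls to 1/(N+1) of its unshielded value.

ratio ≈ 0.167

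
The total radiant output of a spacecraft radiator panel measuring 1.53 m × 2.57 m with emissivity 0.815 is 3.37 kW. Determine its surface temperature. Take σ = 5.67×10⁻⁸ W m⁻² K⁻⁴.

A = 1.53 × 2.57 = 3.93 m².
From P = εσAT⁴, T = (P / εσA)^(1/4) = (3370 / (0.815 × 5.67×10⁻⁸ × 3.93))^(1/4).
T = (1.85×10^10)^(1/4) = 369 K.

T ≈ 369 K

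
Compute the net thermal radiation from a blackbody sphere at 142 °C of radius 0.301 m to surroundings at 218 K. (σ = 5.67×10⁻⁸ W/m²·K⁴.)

A = 4πr² = 4π × (0.301)² = 1.14 m².
Convert: 142 °C = 415 K.
Q = σA(T⁴ − T_s⁴). T⁴ − T_s⁴ = (415)⁴ − (218)⁴ = 2.97×10^10 − 2.26×10^9 = 2.74×10^10 K⁴.
Q = 5.67×10⁻⁸ × 1.14 × 2.74×10^10 = 1770 W.

Q ≈ 1770 W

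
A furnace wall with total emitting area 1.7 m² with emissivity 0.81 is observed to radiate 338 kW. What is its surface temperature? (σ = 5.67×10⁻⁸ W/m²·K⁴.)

T ≈ 1440 K

From P = εσAT⁴, T = (P / εσA)^(1/4) = (3.38×10^5 / (0.81 × 5.67×10⁻⁸ × 1.70))^(1/4).
T = (4.33×10^12)^(1/4) = 1440 K.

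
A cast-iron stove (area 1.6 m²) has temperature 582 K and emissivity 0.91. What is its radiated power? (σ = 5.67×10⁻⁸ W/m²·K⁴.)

P ≈ 9470 W

P = εσAT⁴ = 0.91 × 5.67×10⁻⁸ × 1.60 × (582)⁴ = 0.91 × 5.67×10⁻⁸ × 1.60 × 1.15×10^11.
P = 9470 W.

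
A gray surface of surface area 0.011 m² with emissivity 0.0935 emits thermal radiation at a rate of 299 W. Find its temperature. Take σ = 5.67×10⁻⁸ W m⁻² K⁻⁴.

From P = εσAT⁴, T = (P / εσA)^(1/4) = (299 / (0.0935 × 5.67×10⁻⁸ × 0.0110))^(1/4).
T = (5.13×10^12)^(1/4) = 1500 K.

T ≈ 1500 K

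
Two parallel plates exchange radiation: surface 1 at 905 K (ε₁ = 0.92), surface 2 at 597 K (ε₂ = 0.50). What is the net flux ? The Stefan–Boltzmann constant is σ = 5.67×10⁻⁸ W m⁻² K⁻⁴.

q ≈ 14800 W/m²

For two large parallel gray plates, q = σ(T₁⁴ − T₂⁴) / (1/ε₁ + 1/ε₂ − 1).
1/ε₁ + 1/ε₂ − 1 = 1/0.92 + 1/0.50 − 1 = 2.087.
T₁⁴ − T₂⁴ = 6.71×10^11 − 1.27×10^11 = 5.44×10^11 K⁴.
q = 5.67×10⁻⁸ × 5.44×10^11 / 2.087 = 14800 W/m².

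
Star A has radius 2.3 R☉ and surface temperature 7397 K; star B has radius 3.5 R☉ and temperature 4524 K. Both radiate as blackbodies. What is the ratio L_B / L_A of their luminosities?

L = 4πR²σT⁴ ∝ R²T⁴, so L_B/L_A = (3.5/2.3)² × (4524/7397)⁴ = 2.32 × 0.140 = 0.324.

L_B/L_A ≈ 0.324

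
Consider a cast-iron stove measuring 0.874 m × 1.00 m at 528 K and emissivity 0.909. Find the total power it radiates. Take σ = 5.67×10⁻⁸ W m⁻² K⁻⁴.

P ≈ 3500 W

A = 0.874 × 1.00 = 0.874 m².
P = εσAT⁴ = 0.909 × 5.67×10⁻⁸ × 0.874 × (528)⁴ = 0.909 × 5.67×10⁻⁸ × 0.874 × 7.77×10^10.
P = 3500 W.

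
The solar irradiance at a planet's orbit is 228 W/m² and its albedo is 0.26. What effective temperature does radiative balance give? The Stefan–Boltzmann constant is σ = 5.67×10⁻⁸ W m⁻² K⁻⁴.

T ≈ 165 K

Power absorbed = (1−a)S·πR²; power emitted = 4πR²σT⁴. Equating and cancelling πR²:
T = ((1−a)S / 4σ)^(1/4) = (169 / (4 × 5.67×10⁻⁸))^(1/4) = (7.44×10^8)^(1/4).
T = 165 K.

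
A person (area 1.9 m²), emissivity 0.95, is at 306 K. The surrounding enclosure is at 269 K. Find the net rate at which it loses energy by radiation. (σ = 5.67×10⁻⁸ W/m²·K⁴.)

Q ≈ 361 W

Q = εσA(T⁴ − T_s⁴). T⁴ − T_s⁴ = (306)⁴ − (269)⁴ = 8.77×10^9 − 5.24×10^9 = 3.53×10^9 K⁴.
Q = 0.95 × 5.67×10⁻⁸ × 1.90 × 3.53×10^9 = 361 W.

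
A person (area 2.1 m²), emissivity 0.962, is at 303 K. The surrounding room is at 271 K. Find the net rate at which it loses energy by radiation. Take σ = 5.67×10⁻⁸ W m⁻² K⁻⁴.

Q = εσA(T⁴ − T_s⁴). T⁴ − T_s⁴ = (303)⁴ − (271)⁴ = 8.43×10^9 − 5.39×10^9 = 3.04×10^9 K⁴.
Q = 0.962 × 5.67×10⁻⁸ × 2.10 × 3.04×10^9 = 348 W.

Q ≈ 348 W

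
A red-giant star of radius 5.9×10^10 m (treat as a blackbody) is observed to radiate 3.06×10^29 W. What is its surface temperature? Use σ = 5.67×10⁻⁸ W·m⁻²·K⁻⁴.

T ≈ 3330 K

A = 4πr² = 4π × (5.9×10^10)² = 4.37×10^22 m².
From P = σAT⁴, T = (P / σA)^(1/4) = (3.06×10^29 / (5.67×10⁻⁸ × 4.37×10^22))^(1/4).
T = (1.23×10^14)^(1/4) = 3330 K.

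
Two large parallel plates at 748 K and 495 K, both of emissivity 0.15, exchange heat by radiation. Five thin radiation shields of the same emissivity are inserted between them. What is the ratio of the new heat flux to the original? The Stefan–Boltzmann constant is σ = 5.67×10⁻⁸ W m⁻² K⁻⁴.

ratio ≈ 0.167

With N identical shields there are N+1 = 6 gaps in series, each with the same radiative resistance, so the flux falls to 1/(N+1) of its unshielded value.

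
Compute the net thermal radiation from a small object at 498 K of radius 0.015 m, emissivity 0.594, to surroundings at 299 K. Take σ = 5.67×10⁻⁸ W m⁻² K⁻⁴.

A = 4πr² = 4π × (0.015)² = 2.83×10^-3 m².
Q = εσA(T⁴ − T_s⁴). T⁴ − T_s⁴ = (498)⁴ − (299)⁴ = 6.15×10^10 − 7.99×10^9 = 5.35×10^10 K⁴.
Q = 0.594 × 5.67×10⁻⁸ × 2.83×10^-3 × 5.35×10^10 = 5.10 W.

Q ≈ 5.10 W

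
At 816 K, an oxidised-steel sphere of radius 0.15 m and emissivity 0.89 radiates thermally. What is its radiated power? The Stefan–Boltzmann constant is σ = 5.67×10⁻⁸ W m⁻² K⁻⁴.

A = 4πr² = 4π × (0.15)² = 0.283 m².
Stefan–Boltzmann: P = εσAT⁴ = 0.89 × 5.67×10⁻⁸ × 0.283 × (816)⁴ = 0.89 × 5.67×10⁻⁸ × 0.283 × 4.43×10^11.
P = 6330 W.

P ≈ 6330 W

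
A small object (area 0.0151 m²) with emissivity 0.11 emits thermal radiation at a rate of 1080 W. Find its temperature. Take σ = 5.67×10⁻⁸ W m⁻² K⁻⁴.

From P = εσAT⁴, T = (P / εσA)^(1/4) = (1080 / (0.11 × 5.67×10⁻⁸ × 0.0151))^(1/4).
T = (1.15×10^13)^(1/4) = 1840 K.

T ≈ 1840 K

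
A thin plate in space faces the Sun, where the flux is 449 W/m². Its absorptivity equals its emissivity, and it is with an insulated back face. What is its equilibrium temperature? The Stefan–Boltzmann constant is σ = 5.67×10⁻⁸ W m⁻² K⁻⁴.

Absorbed flux αS = emitted flux εσT⁴ (one radiating face); with α = ε, T = (S/σ)^(1/4).
T = (449 / 5.67×10⁻⁸)^(1/4) = (7.92×10^9)^(1/4).
T = 298 K.

T ≈ 298 K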